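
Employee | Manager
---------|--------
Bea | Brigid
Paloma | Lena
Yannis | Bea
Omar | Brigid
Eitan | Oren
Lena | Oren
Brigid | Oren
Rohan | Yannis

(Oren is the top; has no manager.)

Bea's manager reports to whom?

Bea reports to Brigid, and Brigid reports to Oren. So Bea's skip-level manager is Oren.

Oren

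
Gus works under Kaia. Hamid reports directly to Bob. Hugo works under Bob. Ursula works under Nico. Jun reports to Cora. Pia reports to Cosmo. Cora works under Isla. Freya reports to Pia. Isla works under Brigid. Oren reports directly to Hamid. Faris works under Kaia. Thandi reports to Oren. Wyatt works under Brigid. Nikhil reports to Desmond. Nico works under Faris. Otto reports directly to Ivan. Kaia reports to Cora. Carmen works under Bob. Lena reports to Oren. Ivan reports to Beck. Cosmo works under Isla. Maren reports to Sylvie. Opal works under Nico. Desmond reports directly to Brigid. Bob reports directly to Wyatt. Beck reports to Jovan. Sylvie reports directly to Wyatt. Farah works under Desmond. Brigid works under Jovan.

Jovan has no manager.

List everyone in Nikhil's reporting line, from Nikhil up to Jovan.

Nikhil -> Desmond -> Brigid -> Jovan

Nikhil reports to Desmond. Desmond reports to Brigid. Brigid reports to Jovan. Jovan is at the top.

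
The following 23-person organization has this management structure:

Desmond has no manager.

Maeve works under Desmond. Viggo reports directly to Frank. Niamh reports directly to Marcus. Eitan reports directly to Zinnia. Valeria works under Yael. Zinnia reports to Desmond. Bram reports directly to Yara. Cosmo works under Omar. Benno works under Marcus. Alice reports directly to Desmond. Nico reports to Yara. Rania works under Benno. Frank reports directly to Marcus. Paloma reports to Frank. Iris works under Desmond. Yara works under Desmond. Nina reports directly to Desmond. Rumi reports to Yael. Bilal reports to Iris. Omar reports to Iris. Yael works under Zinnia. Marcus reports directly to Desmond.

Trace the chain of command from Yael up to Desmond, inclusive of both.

Yael -> Zinnia -> Desmond

Yael reports to Zinnia. Zinnia reports to Desmond. Desmond is at the top.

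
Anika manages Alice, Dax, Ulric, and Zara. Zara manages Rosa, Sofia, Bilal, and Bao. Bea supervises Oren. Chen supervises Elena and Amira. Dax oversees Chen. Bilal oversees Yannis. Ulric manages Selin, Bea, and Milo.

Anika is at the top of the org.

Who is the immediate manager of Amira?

Chen

Amira reports directly to Chen.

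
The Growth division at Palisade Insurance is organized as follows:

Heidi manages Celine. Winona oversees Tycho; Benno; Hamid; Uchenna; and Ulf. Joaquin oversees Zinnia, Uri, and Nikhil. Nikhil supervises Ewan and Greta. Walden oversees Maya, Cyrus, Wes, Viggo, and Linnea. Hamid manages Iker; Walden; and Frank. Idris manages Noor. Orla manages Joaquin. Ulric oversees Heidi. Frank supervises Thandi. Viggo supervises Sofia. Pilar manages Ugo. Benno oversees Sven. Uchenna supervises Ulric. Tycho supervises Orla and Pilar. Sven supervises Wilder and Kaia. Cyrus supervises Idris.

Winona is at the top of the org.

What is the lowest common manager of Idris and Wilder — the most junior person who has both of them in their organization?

Winona

Idris's chain of managers is Cyrus, Walden, Hamid, Winona. Wilder's chain of managers is Sven, Benno, Winona. The first manager that appears in both chains is Winona.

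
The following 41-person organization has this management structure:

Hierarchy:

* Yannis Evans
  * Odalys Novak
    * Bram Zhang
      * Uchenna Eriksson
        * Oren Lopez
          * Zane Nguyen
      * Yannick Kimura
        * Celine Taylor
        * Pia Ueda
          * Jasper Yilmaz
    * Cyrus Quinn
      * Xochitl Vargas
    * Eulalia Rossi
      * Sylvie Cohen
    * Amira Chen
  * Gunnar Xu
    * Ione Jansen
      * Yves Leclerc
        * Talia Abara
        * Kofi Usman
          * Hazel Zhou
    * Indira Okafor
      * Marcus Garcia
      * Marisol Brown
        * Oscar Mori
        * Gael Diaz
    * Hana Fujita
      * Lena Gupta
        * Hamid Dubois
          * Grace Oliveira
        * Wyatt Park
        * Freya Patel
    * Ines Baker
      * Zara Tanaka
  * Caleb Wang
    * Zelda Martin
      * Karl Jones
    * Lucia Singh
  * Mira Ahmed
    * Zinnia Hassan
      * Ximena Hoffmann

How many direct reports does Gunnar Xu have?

4

Gunnar Xu directly manages Ione Jansen, Indira Okafor, Hana Fujita, Ines Baker. That is 4 direct reports.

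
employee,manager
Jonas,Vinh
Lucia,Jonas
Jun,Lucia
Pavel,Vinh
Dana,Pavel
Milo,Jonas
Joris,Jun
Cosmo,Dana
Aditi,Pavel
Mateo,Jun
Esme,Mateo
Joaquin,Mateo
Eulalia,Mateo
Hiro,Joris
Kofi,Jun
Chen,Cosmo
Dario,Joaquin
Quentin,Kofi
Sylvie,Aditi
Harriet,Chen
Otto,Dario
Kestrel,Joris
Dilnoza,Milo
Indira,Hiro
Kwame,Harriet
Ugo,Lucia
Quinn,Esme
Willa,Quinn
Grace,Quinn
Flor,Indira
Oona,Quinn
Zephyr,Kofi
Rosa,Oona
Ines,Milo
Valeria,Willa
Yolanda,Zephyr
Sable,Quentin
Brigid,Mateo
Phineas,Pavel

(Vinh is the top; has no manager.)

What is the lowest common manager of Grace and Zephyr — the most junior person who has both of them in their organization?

Grace's chain of managers is Quinn, Esme, Mateo, Jun, Lucia, Jonas, Vinh. Zephyr's chain of managers is Kofi, Jun, Lucia, Jonas, Vinh. The first manager that appears in both chains is Jun.

Jun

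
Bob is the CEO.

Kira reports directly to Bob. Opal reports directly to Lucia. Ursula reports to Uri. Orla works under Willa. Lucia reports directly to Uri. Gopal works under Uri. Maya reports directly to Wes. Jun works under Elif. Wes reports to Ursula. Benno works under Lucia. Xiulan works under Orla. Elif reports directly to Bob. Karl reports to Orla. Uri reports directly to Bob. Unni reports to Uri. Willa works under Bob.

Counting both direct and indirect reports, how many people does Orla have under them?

2

Orla directly manages Karl, Xiulan. Karl has no reports. Xiulan has no reports. So Orla's organization is 2 direct reports plus everyone under them: 1 + 1 = 2.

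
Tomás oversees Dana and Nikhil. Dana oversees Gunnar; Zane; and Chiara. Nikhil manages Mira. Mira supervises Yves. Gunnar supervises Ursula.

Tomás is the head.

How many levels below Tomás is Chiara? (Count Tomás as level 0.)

2

Chain from Chiara up to Tomás: Chiara → Dana → Tomás. That is 2 steps up, so Chiara is 2 levels below Tomás.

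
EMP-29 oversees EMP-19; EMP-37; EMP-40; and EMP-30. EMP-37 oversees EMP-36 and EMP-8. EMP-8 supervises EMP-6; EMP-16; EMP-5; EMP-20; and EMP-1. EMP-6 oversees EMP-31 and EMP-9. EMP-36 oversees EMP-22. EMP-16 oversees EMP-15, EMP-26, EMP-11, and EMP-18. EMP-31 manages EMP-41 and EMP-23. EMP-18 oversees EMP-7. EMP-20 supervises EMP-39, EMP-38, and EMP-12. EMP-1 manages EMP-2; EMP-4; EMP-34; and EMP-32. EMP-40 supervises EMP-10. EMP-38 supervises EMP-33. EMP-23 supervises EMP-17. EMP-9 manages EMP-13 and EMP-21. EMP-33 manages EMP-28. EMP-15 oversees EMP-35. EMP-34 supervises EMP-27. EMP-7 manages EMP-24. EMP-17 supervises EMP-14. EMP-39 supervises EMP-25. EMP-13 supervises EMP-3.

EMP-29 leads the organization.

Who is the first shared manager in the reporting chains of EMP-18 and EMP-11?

EMP-16

EMP-18's chain of managers is EMP-16, EMP-8, EMP-37, EMP-29. EMP-11's chain of managers is EMP-16, EMP-8, EMP-37, EMP-29. The first manager that appears in both chains is EMP-16.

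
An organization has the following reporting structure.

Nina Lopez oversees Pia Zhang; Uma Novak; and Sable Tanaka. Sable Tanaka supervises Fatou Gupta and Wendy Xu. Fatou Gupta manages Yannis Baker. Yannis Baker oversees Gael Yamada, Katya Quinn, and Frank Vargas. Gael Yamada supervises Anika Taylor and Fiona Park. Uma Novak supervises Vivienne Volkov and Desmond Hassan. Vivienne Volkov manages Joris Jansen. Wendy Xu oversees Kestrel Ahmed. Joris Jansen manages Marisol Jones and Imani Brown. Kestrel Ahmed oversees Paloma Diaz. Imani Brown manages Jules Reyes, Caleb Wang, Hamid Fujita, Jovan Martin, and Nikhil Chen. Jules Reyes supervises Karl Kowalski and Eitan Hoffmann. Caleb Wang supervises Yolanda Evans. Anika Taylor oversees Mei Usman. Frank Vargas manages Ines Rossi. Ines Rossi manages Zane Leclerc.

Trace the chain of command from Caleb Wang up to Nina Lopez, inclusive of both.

Caleb Wang reports to Imani Brown. Imani Brown reports to Joris Jansen. Joris Jansen reports to Vivienne Volkov. Vivienne Volkov reports to Uma Novak. Uma Novak reports to Nina Lopez. Nina Lopez is at the top.

Caleb Wang -> Imani Brown -> Joris Jansen -> Vivienne Volkov -> Uma Novak -> Nina Lopez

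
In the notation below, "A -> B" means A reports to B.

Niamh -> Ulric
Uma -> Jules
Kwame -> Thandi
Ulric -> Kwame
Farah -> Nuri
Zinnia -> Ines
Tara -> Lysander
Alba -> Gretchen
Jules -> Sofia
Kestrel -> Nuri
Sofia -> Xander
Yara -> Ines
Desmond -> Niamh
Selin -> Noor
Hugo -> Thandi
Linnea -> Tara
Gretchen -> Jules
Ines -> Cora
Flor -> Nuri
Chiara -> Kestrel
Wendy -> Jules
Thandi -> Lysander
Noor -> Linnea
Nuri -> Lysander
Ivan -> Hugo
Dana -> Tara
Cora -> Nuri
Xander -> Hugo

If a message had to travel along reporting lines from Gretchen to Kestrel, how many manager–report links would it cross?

8

Gretchen is 6 levels below Lysander, and Kestrel is 2 levels below Lysander (their lowest common manager). The shortest path runs up from Gretchen to Lysander and back down to Kestrel: 6 + 2 = 8 links.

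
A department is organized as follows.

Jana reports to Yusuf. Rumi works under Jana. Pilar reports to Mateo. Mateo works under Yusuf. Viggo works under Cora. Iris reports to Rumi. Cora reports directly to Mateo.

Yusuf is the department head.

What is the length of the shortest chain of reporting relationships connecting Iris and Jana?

2

Iris is in Jana's organization: the chain from Iris up to Jana is Iris → Rumi → Jana, which is 2 links.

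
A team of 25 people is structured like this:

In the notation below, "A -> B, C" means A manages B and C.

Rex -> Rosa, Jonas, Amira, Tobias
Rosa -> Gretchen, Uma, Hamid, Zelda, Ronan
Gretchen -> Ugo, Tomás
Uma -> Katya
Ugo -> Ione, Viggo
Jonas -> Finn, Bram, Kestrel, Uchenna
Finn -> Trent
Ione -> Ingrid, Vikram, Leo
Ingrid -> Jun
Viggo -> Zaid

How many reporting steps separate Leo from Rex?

Chain from Leo up to Rex: Leo → Ione → Ugo → Gretchen → Rosa → Rex. That is 5 steps up, so Leo is 5 levels below Rex.

5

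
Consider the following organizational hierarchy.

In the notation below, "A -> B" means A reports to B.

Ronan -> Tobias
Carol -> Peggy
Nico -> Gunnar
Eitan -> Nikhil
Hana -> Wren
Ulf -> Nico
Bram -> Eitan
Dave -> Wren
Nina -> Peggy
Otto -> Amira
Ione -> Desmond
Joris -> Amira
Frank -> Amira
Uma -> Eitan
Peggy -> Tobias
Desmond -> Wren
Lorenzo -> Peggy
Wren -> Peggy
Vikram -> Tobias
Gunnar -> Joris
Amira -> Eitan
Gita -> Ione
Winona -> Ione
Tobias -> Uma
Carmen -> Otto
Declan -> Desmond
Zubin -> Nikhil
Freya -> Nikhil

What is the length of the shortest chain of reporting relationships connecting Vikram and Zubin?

5

Vikram is 4 levels below Nikhil, and Zubin is 1 level below Nikhil (their lowest common manager). The shortest path runs up from Vikram to Nikhil and back down to Zubin: 4 + 1 = 5 links.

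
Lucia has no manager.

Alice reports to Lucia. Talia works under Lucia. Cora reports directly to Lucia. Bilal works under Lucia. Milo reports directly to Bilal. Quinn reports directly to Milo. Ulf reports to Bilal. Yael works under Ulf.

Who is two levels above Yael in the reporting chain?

Yael reports to Ulf, and Ulf reports to Bilal. So Yael's skip-level manager is Bilal.

Bilal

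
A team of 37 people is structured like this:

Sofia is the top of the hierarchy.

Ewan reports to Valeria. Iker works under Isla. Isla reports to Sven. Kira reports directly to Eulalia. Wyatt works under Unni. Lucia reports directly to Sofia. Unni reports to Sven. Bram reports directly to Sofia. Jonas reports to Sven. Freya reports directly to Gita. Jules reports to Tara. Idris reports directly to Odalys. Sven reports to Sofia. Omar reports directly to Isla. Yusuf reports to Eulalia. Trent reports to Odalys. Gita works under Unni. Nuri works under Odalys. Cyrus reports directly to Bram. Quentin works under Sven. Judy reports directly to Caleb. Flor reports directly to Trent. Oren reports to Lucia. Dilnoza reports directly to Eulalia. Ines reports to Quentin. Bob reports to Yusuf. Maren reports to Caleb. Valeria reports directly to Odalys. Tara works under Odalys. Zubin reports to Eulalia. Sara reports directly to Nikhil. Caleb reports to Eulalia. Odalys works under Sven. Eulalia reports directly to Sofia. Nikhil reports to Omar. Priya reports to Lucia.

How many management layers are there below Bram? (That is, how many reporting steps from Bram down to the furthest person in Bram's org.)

The longest chain under Bram runs Bram → Cyrus, which is 1 level below Bram.

1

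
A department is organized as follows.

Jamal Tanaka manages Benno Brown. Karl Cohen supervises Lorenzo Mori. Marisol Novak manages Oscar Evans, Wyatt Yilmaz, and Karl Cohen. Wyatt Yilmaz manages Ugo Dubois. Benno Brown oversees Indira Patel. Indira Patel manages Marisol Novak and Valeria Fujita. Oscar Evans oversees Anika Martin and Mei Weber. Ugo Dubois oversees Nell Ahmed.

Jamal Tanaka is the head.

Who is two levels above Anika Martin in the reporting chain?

Anika Martin reports to Oscar Evans, and Oscar Evans reports to Marisol Novak. So Anika Martin's skip-level manager is Marisol Novak.

Marisol Novak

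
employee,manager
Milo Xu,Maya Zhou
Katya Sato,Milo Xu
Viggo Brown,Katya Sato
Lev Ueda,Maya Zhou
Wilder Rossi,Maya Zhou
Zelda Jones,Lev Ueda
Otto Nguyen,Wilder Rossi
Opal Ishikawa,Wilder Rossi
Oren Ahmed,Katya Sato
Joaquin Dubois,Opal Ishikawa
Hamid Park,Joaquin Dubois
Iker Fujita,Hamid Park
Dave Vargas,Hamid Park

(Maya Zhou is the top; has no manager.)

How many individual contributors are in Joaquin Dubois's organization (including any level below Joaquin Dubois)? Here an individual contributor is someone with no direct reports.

The people in Joaquin Dubois's organization with no one reporting to them are Dave Vargas, Iker Fujita. That is 2.

2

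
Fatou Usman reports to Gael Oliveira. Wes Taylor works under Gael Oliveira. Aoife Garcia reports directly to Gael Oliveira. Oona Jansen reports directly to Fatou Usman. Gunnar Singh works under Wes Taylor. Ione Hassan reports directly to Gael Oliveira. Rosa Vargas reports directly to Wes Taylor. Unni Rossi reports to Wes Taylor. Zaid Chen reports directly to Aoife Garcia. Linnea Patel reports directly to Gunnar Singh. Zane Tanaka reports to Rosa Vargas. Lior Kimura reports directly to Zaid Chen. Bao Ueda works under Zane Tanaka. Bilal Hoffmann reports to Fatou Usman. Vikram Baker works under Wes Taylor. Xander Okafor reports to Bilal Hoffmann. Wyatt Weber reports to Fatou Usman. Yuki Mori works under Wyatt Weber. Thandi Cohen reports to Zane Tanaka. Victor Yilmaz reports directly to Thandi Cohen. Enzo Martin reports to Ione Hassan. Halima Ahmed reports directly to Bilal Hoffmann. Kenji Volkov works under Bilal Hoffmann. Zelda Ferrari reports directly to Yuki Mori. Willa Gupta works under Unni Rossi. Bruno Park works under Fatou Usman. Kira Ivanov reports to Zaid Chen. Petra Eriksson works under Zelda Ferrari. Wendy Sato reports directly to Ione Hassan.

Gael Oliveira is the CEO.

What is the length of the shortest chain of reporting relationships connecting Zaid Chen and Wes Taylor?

Zaid Chen is 2 levels below Gael Oliveira, and Wes Taylor is 1 level below Gael Oliveira (their lowest common manager). The shortest path runs up from Zaid Chen to Gael Oliveira and back down to Wes Taylor: 2 + 1 = 3 links.

3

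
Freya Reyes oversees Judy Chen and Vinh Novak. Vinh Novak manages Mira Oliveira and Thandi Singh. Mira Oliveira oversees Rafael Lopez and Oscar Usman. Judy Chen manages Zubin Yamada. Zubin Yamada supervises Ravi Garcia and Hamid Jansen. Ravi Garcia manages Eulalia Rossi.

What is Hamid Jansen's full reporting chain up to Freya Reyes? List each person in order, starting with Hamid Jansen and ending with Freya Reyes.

Hamid Jansen reports to Zubin Yamada. Zubin Yamada reports to Judy Chen. Judy Chen reports to Freya Reyes. Freya Reyes is at the top.

Hamid Jansen -> Zubin Yamada -> Judy Chen -> Freya Reyes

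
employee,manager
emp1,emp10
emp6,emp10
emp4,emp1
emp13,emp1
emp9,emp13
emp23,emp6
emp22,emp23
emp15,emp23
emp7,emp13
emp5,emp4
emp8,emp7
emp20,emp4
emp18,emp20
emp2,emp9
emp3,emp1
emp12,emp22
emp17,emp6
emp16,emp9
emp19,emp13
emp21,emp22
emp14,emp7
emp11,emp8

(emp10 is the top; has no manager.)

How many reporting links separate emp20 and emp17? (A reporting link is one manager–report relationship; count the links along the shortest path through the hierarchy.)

emp20 is 3 levels below emp10, and emp17 is 2 levels below emp10 (their lowest common manager). The shortest path runs up from emp20 to emp10 and back down to emp17: 3 + 2 = 5 links.

5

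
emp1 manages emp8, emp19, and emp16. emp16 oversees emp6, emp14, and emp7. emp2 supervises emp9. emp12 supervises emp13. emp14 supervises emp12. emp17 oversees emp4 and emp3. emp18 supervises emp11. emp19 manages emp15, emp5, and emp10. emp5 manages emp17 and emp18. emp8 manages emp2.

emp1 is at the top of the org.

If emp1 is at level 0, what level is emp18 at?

Chain from emp18 up to emp1: emp18 → emp5 → emp19 → emp1. That is 3 steps up, so emp18 is 3 levels below emp1.

3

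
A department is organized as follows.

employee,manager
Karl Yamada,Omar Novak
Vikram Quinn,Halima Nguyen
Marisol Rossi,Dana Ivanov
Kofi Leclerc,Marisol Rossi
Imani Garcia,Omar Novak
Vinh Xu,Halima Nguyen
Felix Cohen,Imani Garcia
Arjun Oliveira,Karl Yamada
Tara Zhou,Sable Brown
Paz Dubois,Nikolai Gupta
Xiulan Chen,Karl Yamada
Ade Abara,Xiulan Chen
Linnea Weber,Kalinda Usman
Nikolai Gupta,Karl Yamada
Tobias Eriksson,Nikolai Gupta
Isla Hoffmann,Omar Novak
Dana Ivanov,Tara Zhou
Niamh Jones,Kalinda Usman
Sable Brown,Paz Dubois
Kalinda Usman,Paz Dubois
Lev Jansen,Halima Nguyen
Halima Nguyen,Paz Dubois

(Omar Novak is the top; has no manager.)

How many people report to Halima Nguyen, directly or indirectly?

3

Halima Nguyen directly manages Vinh Xu, Lev Jansen, Vikram Quinn. Vinh Xu has no reports. Lev Jansen has no reports. Vikram Quinn has no reports. So Halima Nguyen's organization is 3 direct reports plus everyone under them: 1 + 1 + 1 = 3.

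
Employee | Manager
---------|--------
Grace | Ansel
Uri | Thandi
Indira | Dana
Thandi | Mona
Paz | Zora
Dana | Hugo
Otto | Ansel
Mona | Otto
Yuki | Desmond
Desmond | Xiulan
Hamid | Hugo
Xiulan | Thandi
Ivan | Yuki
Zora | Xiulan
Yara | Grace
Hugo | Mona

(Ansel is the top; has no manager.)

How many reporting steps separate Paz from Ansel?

6

Chain from Paz up to Ansel: Paz → Zora → Xiulan → Thandi → Mona → Otto → Ansel. That is 6 steps up, so Paz is 6 levels below Ansel.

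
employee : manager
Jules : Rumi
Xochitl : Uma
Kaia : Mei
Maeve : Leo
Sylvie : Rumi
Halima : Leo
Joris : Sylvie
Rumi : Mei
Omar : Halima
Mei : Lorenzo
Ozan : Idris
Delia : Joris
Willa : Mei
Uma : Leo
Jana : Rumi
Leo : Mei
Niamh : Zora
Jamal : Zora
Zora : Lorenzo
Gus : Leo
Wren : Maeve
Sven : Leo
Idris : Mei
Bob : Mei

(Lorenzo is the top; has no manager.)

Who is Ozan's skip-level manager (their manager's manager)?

Ozan reports to Idris, and Idris reports to Mei. So Ozan's skip-level manager is Mei.

Mei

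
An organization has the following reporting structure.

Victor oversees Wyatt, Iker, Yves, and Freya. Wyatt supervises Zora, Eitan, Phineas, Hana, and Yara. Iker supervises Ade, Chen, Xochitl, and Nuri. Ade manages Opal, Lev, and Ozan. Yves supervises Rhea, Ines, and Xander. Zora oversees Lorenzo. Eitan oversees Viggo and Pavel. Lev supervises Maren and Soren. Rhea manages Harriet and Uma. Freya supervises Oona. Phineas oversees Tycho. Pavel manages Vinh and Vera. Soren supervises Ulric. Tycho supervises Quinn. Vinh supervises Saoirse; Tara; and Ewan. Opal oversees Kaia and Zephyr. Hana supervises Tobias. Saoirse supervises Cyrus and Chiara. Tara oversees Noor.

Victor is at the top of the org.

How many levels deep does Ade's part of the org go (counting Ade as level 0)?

The longest chain under Ade runs Ade → Lev → Soren → Ulric, which is 3 levels below Ade.

3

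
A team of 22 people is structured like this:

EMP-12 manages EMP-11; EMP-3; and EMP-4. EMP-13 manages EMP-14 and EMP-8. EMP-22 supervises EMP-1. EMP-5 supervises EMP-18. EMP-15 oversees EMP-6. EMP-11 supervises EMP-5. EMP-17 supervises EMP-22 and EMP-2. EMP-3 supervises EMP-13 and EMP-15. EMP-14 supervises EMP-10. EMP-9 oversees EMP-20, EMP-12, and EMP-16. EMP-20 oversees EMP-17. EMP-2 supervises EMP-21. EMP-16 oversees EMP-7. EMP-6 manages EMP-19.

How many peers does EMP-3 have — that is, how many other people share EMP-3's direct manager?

EMP-3 reports to EMP-12. EMP-12's other direct reports are EMP-11, EMP-4 — 2 peers.

2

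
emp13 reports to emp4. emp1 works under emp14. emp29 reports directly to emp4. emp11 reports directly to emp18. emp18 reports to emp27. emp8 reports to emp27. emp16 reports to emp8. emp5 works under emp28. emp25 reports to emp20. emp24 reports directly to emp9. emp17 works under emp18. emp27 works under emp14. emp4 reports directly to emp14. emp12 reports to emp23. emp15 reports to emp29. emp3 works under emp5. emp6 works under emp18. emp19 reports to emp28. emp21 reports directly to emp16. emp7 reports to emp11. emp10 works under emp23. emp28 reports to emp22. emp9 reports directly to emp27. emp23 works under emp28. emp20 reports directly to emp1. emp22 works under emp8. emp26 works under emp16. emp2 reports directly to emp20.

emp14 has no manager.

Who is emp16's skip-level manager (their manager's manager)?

emp16 reports to emp8, and emp8 reports to emp27. So emp16's skip-level manager is emp27.

emp27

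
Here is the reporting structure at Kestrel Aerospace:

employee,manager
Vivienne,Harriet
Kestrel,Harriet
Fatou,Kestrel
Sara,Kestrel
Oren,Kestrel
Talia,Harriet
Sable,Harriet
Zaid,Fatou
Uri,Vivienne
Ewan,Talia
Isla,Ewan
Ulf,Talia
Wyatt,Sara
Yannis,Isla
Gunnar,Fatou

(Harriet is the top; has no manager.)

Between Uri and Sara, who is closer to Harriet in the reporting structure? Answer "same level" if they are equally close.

Both Uri and Sara are 2 levels below Harriet.

same level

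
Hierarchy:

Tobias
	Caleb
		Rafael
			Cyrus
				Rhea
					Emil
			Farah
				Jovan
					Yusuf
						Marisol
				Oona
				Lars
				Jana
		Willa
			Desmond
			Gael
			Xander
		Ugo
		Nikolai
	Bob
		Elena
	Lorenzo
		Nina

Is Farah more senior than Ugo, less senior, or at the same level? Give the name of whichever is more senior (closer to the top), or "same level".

Ugo

Farah is 3 levels below Tobias; Ugo is 2. Ugo is higher.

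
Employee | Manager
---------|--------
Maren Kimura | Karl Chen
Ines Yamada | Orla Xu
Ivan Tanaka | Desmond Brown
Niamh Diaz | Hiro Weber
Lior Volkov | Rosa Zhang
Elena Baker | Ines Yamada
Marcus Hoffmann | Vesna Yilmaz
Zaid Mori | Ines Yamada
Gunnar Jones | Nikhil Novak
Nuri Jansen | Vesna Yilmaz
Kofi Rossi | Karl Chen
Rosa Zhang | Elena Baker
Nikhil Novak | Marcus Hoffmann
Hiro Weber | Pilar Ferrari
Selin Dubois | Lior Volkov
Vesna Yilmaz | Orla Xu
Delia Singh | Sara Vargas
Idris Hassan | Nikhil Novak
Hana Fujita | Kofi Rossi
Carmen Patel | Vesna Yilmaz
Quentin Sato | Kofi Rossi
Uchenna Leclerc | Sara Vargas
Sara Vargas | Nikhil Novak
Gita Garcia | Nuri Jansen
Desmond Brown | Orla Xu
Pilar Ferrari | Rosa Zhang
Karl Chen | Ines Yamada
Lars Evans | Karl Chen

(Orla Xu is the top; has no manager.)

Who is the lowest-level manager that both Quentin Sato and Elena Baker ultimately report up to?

Quentin Sato's chain of managers is Kofi Rossi, Karl Chen, Ines Yamada, Orla Xu. Elena Baker's chain of managers is Ines Yamada, Orla Xu. The first manager that appears in both chains is Ines Yamada.

Ines Yamada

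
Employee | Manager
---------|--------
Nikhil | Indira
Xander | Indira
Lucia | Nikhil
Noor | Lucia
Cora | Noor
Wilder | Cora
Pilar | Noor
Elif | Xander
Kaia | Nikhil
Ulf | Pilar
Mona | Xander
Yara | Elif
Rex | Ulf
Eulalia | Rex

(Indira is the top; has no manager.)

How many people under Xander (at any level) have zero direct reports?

2

The people in Xander's organization with no one reporting to them are Mona, Yara. That is 2.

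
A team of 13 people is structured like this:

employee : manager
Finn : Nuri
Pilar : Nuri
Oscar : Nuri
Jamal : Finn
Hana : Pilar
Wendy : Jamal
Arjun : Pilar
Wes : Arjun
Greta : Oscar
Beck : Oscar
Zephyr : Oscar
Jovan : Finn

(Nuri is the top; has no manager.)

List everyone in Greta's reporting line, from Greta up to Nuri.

Greta -> Oscar -> Nuri

Greta reports to Oscar. Oscar reports to Nuri. Nuri is at the top.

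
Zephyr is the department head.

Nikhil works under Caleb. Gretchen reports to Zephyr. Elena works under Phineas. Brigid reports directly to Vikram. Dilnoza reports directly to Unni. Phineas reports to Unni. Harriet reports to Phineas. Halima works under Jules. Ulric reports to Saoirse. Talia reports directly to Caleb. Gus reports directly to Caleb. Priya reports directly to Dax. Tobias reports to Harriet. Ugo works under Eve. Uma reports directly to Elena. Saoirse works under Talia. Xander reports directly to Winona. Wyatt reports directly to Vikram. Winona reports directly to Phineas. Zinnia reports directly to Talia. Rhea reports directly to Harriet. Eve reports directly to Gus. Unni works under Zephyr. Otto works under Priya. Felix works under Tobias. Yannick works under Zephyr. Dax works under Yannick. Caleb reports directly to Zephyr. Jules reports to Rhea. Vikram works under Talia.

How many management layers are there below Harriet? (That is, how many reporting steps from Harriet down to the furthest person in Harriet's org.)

The longest chain under Harriet runs Harriet → Rhea → Jules → Halima, which is 3 levels below Harriet.

3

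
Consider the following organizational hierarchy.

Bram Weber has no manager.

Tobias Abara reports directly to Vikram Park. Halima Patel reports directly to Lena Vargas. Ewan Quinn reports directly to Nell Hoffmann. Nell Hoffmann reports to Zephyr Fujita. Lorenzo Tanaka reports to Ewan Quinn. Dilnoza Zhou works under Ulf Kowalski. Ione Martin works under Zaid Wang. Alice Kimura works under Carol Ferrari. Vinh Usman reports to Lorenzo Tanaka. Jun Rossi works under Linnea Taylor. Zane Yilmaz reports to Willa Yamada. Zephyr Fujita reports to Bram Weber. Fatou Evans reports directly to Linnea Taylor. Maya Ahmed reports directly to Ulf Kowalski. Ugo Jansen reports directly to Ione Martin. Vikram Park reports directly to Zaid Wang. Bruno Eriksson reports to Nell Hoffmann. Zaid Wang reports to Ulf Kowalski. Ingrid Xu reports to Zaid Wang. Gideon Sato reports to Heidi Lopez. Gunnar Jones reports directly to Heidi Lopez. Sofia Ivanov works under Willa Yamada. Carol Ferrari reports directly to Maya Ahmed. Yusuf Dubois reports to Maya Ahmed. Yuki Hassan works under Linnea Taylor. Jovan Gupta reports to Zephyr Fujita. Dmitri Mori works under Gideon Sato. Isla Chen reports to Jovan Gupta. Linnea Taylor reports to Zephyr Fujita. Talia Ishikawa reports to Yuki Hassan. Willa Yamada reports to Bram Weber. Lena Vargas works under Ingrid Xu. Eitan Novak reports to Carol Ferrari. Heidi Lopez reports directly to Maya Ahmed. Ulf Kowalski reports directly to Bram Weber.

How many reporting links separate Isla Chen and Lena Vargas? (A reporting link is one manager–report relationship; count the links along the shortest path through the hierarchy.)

Isla Chen is 3 levels below Bram Weber, and Lena Vargas is 4 levels below Bram Weber (their lowest common manager). The shortest path runs up from Isla Chen to Bram Weber and back down to Lena Vargas: 3 + 4 = 7 links.

7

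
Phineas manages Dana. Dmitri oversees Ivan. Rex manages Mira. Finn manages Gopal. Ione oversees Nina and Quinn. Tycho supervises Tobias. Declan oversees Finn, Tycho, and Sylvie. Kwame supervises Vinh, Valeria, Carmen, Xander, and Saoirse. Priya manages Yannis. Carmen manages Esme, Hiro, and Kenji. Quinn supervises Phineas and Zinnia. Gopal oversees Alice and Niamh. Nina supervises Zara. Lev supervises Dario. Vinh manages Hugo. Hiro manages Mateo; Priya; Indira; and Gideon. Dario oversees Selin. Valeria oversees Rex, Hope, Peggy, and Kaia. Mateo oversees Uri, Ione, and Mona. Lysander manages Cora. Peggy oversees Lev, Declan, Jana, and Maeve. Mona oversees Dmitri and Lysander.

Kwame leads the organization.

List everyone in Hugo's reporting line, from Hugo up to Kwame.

Hugo reports to Vinh. Vinh reports to Kwame. Kwame is at the top.

Hugo -> Vinh -> Kwame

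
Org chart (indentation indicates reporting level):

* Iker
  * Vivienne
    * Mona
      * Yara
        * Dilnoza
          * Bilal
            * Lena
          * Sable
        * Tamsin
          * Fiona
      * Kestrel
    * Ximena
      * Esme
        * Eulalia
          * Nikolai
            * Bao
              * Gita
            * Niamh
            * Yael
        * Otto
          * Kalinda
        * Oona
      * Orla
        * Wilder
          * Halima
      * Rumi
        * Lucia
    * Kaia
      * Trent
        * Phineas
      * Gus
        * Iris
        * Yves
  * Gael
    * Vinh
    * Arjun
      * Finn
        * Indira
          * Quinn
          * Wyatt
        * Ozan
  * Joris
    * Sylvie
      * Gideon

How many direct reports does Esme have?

Esme directly manages Eulalia, Otto, Oona. That is 3 direct reports.

3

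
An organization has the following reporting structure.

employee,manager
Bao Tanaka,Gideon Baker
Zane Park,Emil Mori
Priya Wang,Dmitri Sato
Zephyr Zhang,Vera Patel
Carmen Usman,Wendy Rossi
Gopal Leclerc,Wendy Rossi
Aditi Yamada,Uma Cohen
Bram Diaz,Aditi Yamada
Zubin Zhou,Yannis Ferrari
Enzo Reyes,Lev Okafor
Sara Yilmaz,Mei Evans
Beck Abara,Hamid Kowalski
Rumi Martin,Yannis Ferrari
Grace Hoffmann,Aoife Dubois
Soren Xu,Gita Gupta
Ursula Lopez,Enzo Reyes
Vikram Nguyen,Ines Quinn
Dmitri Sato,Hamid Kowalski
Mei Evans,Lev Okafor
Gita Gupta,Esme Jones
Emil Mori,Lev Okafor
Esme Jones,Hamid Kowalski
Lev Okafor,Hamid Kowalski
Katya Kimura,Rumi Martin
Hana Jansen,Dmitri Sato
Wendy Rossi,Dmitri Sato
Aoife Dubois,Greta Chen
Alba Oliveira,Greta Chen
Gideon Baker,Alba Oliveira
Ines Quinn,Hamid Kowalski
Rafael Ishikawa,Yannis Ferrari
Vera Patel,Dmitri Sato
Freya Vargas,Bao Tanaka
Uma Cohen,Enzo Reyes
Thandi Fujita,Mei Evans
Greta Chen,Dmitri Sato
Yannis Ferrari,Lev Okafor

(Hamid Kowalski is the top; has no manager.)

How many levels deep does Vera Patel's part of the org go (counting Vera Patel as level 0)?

1

The longest chain under Vera Patel runs Vera Patel → Zephyr Zhang, which is 1 level below Vera Patel.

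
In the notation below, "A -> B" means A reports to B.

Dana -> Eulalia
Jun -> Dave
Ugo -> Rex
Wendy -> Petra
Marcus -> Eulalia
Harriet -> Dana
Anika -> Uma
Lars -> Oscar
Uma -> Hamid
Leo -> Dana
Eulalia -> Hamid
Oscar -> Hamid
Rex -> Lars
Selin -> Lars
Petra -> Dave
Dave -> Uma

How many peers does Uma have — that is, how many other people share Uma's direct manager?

Uma reports to Hamid. Hamid's other direct reports are Eulalia, Oscar — 2 peers.

2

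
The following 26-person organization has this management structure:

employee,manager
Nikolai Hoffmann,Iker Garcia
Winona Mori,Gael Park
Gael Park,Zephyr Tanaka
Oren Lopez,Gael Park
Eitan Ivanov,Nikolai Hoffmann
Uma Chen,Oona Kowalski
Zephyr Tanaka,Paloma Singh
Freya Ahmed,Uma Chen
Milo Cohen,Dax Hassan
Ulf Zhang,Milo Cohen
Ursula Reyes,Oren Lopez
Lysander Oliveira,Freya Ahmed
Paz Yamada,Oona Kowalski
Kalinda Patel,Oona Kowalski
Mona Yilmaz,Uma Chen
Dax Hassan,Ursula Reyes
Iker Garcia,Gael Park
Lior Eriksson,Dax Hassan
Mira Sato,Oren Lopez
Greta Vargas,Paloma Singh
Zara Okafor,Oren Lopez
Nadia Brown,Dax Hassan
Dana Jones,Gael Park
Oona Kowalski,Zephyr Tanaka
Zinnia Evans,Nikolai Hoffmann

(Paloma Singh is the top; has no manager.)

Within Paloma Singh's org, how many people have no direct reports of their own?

14

The people in Paloma Singh's organization with no one reporting to them are Greta Vargas, Paz Yamada, Kalinda Patel, Lysander Oliveira, Mona Yilmaz, Winona Mori, Dana Jones, Zara Okafor, Mira Sato, Lior Eriksson, Nadia Brown, Ulf Zhang, Zinnia Evans, Eitan Ivanov. That is 14.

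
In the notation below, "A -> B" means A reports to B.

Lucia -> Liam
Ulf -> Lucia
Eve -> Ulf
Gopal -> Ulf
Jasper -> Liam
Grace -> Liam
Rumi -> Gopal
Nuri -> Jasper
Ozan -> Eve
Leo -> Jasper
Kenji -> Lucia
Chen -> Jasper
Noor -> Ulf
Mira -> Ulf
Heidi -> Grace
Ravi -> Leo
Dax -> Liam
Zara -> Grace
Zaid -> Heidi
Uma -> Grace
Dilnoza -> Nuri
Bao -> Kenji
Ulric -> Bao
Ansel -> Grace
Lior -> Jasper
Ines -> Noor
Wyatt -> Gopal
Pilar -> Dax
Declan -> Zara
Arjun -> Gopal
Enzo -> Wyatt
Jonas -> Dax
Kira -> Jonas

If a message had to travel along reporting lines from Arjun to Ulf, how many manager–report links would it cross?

2

Arjun is in Ulf's organization: the chain from Arjun up to Ulf is Arjun → Gopal → Ulf, which is 2 links.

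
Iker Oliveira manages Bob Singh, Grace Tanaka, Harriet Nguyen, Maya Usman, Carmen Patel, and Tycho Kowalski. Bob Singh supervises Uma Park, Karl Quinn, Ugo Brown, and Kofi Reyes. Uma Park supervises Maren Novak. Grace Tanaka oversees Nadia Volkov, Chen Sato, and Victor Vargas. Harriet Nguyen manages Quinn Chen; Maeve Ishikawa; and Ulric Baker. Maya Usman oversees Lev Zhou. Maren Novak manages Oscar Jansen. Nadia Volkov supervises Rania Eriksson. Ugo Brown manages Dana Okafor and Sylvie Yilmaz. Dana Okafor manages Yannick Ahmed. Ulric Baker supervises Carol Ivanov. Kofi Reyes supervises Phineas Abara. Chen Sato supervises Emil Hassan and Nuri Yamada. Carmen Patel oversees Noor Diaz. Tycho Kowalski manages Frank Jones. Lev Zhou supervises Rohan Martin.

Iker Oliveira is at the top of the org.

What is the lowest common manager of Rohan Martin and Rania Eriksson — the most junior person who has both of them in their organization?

Rohan Martin's chain of managers is Lev Zhou, Maya Usman, Iker Oliveira. Rania Eriksson's chain of managers is Nadia Volkov, Grace Tanaka, Iker Oliveira. The first manager that appears in both chains is Iker Oliveira.

Iker Oliveira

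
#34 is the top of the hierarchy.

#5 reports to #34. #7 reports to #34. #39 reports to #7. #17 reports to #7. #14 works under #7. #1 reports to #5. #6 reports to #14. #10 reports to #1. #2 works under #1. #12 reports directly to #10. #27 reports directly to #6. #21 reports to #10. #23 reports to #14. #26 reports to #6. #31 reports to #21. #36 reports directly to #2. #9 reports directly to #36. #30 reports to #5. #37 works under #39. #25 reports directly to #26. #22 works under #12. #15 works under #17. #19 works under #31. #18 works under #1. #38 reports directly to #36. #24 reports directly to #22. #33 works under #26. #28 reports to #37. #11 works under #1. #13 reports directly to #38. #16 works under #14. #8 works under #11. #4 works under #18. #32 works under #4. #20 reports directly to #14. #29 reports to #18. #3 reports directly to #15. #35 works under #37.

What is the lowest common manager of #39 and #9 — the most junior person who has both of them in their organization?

#34

#39's chain of managers is #7, #34. #9's chain of managers is #36, #2, #1, #5, #34. The first manager that appears in both chains is #34.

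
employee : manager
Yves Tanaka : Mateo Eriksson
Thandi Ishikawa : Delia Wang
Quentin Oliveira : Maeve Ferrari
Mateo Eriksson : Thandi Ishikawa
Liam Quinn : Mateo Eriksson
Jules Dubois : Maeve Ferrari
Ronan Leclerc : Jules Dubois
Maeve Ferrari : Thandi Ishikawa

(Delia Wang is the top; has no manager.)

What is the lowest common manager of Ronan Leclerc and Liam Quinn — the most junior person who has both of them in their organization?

Ronan Leclerc's chain of managers is Jules Dubois, Maeve Ferrari, Thandi Ishikawa, Delia Wang. Liam Quinn's chain of managers is Mateo Eriksson, Thandi Ishikawa, Delia Wang. The first manager that appears in both chains is Thandi Ishikawa.

Thandi Ishikawa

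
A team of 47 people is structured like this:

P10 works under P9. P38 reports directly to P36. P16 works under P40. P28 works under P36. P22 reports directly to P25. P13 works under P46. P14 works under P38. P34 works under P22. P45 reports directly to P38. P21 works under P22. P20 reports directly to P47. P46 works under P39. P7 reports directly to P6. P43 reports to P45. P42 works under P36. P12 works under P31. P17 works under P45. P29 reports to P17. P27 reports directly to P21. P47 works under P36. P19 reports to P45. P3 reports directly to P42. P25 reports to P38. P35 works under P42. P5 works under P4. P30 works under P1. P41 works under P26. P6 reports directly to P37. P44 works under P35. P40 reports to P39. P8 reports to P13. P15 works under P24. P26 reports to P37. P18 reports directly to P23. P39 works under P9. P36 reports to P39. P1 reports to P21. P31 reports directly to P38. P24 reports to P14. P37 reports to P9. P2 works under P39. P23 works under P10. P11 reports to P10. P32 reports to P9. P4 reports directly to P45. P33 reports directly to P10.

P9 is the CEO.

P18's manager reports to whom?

P18 reports to P23, and P23 reports to P10. So P18's skip-level manager is P10.

P10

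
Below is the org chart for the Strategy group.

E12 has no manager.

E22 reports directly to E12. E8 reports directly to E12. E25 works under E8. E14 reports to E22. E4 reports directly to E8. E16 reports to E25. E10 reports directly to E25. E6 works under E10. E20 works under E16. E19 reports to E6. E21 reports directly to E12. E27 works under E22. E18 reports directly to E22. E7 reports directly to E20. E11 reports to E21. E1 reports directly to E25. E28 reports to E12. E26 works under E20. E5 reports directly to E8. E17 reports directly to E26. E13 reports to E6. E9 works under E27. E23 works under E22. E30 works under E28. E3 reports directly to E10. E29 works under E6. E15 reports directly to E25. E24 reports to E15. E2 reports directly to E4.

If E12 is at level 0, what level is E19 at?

5

Chain from E19 up to E12: E19 → E6 → E10 → E25 → E8 → E12. That is 5 steps up, so E19 is 5 levels below E12.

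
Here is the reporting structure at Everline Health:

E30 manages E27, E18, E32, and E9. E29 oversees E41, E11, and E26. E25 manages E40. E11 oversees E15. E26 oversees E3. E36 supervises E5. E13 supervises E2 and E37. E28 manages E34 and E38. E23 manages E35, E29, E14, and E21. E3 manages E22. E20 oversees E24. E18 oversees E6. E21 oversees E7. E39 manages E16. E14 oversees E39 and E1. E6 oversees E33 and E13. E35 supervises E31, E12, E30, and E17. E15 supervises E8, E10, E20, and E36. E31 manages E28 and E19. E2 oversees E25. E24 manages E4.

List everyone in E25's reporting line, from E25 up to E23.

E25 -> E2 -> E13 -> E6 -> E18 -> E30 -> E35 -> E23

E25 reports to E2. E2 reports to E13. E13 reports to E6. E6 reports to E18. E18 reports to E30. E30 reports to E35. E35 reports to E23. E23 is at the top.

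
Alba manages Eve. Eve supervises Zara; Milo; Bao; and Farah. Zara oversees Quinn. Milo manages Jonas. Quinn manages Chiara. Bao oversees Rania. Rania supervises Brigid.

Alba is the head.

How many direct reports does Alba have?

1

Alba directly manages Eve. That is 1 direct report.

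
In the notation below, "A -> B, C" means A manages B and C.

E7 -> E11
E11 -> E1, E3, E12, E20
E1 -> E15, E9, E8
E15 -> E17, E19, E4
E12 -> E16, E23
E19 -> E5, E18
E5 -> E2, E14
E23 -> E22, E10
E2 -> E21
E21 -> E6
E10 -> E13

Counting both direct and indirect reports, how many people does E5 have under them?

4

E5 directly manages E2, E14. Under E2: E21, E6 (2). E14 has no reports. So E5's organization is 2 direct reports plus everyone under them: 3 + 1 = 4.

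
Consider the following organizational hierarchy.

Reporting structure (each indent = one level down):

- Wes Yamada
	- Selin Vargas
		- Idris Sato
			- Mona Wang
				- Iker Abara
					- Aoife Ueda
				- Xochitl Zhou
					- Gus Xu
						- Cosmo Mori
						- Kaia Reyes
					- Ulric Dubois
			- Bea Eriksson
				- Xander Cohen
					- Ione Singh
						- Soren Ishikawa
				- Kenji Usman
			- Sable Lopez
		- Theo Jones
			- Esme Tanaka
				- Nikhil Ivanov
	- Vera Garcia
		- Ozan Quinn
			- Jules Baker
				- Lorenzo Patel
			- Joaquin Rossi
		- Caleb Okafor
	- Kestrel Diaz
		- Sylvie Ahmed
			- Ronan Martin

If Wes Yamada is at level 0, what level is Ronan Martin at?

3

Chain from Ronan Martin up to Wes Yamada: Ronan Martin → Sylvie Ahmed → Kestrel Diaz → Wes Yamada. That is 3 steps up, so Ronan Martin is 3 levels below Wes Yamada.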